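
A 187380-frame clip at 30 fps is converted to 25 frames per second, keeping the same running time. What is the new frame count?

Target frames = source frames × (target rate / source rate) = 187380 × (25)/(30) = 187380 × 5/6 = 156150.

156150 frames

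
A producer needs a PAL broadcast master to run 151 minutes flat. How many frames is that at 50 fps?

453000 frames

151 min = 9060 s.
Frames = 9060 × 50 = 453000.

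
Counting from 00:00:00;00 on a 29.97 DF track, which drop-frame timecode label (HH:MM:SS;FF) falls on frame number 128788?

01:11:37;06

Ten DF minutes hold 17982 frames, so frame 128788 lies in block 7 (frames 125874–143855) with 2914 frames into that block.
The block's first minute is 1800 frames and the rest 1798 each; 2914 frames reaches minute 1, so 7 × 18 + 1 × 2 = 128 labels have been skipped so far.
Adding those back, label number 128788 + 128 = 128916 at 30 labels/s is 4297 s + 6 f = 1 h 11 min 37 s frame 6, i.e. 01:11:37;06.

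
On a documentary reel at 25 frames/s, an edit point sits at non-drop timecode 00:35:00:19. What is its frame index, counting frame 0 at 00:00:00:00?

52519

Total seconds to the label: (0 × 3600 + 35 × 60 + 0) = 2100.
Frame index = 2100 × 25 + 19 = 52519.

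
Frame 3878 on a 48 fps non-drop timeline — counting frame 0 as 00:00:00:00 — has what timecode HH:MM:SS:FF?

00:01:20:38

3878 ÷ 48 = 80 full seconds, remainder 38 frames.
80 s = 0 h 1 min 20 s.
Timecode: 00:01:20:38.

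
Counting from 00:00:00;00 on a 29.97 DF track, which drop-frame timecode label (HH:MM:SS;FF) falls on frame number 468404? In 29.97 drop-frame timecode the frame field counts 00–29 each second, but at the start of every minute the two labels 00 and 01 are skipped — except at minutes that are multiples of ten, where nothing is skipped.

Ten DF minutes hold 17982 frames, so frame 468404 lies in block 26 (frames 467532–485513) with 872 frames into that block.
The block's first minute is 1800 frames and the rest 1798 each; 872 frames reaches minute 0, so 26 × 18 + 0 × 2 = 468 labels have been skipped so far.
Adding those back, label number 468404 + 468 = 468872 at 30 labels/s is 15629 s + 2 f = 4 h 20 min 29 s frame 2, i.e. 04:20:29;02.

04:20:29;02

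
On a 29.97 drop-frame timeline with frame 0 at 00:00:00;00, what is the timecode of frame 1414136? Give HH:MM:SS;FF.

13:06:25;02

Ten DF minutes hold 17982 frames, so frame 1414136 lies in block 78 (frames 1402596–1420577) with 11540 frames into that block.
The block's first minute is 1800 frames and the rest 1798 each; 11540 frames reaches minute 6, so 78 × 18 + 6 × 2 = 1416 labels have been skipped so far.
Adding those back, label number 1414136 + 1416 = 1415552 at 30 labels/s is 47185 s + 2 f = 13 h 6 min 25 s frame 2, i.e. 13:06:25;02.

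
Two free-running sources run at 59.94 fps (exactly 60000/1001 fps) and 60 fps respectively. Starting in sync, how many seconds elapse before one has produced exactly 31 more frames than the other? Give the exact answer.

The gap grows by |60 − 60000/1001| = 60/1001 frames per second.
Time for a 31-frame gap: 31 ÷ (60/1001) = 31031/60 s.

31031/60 seconds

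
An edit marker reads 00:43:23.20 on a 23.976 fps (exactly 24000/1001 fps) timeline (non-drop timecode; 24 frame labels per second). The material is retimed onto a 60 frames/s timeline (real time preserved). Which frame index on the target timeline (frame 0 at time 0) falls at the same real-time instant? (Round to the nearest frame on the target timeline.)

frame 156386

Source frame index: (0×3600 + 43×60 + 23) × 24 + 20 = 62492.
Real time: 62492 / (24000/1001) = 15638623/6000 s.
Target frame: (15638623/6000) × (60) = 15638623/100 ≈ 156386.230 → 156386.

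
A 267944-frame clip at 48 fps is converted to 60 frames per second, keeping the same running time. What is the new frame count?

334930 frames

Target frames = source frames × (target rate / source rate) = 267944 × (60)/(48) = 267944 × 5/4 = 334930.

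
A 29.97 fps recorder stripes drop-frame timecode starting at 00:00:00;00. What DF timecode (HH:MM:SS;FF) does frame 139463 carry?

01:17:33;13

Ten DF minutes hold 17982 frames, so frame 139463 lies in block 7 (frames 125874–143855) with 13589 frames into that block.
The block's first minute is 1800 frames and the rest 1798 each; 13589 frames reaches minute 7, so 7 × 18 + 7 × 2 = 140 labels have been skipped so far.
Adding those back, label number 139463 + 140 = 139603 at 30 labels/s is 4653 s + 13 f = 1 h 17 min 33 s frame 13, i.e. 01:17:33;13.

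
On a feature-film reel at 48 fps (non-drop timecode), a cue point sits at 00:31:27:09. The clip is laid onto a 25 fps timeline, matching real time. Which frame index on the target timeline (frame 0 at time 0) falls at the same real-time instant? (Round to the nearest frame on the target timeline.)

frame 47180

Source frame index: (0×3600 + 31×60 + 27) × 48 + 9 = 90585.
Real time: 90585 / (48) = 30195/16 s.
Target frame: (30195/16) × (25) = 754875/16 ≈ 47179.688 → 47180.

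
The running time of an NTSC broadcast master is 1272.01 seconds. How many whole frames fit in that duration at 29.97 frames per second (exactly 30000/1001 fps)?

Frames = 1272.01 × 30000/1001 = 38160300/1001 ≈ 38122.1778.
Complete frames: 38122.

38122 frames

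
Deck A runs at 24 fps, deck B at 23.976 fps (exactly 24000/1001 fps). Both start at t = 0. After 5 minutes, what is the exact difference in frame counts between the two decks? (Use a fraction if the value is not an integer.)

7200/1001 frames

5 min = 300 s.
A emits 24 × 300 = 7200 frames; B emits 24000/1001 × 300 = 7200000/1001.
Difference = 7200/1001 frames (≈ 7.1928); B is behind A.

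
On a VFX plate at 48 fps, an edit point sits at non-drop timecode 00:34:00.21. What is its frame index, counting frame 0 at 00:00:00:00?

Total seconds to the label: (0 × 3600 + 34 × 60 + 0) = 2040.
Frame index = 2040 × 48 + 21 = 97941.

97941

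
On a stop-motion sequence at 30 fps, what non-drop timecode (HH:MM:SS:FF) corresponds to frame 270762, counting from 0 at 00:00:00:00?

02:30:25:12

270762 ÷ 30 = 9025 full seconds, remainder 12 frames.
9025 s = 2 h 30 min 25 s.
Timecode: 02:30:25:12.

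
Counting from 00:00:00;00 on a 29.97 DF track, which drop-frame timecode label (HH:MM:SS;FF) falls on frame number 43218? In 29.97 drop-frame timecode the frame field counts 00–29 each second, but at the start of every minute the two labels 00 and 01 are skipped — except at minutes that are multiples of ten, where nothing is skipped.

00:24:02;02

Ten DF minutes hold 17982 frames, so frame 43218 lies in block 2 (frames 35964–53945) with 7254 frames into that block.
The block's first minute is 1800 frames and the rest 1798 each; 7254 frames reaches minute 4, so 2 × 18 + 4 × 2 = 44 labels have been skipped so far.
Adding those back, label number 43218 + 44 = 43262 at 30 labels/s is 1442 s + 2 f = 0 h 24 min 2 s frame 2, i.e. 00:24:02;02.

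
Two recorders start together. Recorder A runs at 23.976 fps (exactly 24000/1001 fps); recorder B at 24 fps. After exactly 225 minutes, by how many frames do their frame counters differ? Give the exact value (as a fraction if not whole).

324000/1001 frames

225 min = 13500 s.
A emits 24000/1001 × 13500 = 324000000/1001 frames; B emits 24 × 13500 = 324000.
Difference = 324000/1001 frames (≈ 323.6763); B is ahead of A.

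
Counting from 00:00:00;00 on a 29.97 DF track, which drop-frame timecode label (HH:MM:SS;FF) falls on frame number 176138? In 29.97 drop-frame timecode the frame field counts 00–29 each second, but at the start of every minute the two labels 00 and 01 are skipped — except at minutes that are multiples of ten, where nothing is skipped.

01:37:57;04

Each 10-minute DF block holds 10 × 60 × 30 − 9 × 2 = 17982 frames. 176138 ÷ 17982 → 9 full blocks, remainder 14300.
Within the partial block the first minute is 1800 frames and each further minute 1798, so 7 further minute boundaries passed. Total skipped labels = 18 × 9 + 2 × 7 = 176.
Non-drop label index = 176138 + 176 = 176314; at 30 labels/s that is 01:37:57:04, i.e. DF 01:37:57;04.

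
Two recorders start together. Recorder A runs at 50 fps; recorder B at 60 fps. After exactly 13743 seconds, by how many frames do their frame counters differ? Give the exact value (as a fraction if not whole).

137430 frames

A emits 50 × 13743 = 687150 frames; B emits 60 × 13743 = 824580.
Difference = 137430 frames; B is ahead of A.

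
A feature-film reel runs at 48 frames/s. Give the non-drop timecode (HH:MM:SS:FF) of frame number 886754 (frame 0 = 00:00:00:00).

886754 ÷ 48 = 18474 full seconds, remainder 2 frames.
18474 s = 5 h 7 min 54 s.
Timecode: 05:07:54:02.

05:07:54:02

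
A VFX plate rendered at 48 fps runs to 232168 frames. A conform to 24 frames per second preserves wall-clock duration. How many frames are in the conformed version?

Target frames = source frames × (target rate / source rate) = 232168 × (24)/(48) = 232168 × 1/2 = 116084.

116084 frames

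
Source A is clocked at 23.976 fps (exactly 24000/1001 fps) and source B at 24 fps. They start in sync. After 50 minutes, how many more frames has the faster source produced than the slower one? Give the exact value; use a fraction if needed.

50 min = 3000 s.
A emits 24000/1001 × 3000 = 72000000/1001 frames; B emits 24 × 3000 = 72000.
Difference = 72000/1001 frames (≈ 71.9281); B is ahead of A.

72000/1001 frames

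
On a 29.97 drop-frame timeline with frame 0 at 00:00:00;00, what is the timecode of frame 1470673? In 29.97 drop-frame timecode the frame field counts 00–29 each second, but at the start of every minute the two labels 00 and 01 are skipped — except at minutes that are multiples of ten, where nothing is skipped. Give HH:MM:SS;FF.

13:37:51;15

Ten DF minutes hold 17982 frames, so frame 1470673 lies in block 81 (frames 1456542–1474523) with 14131 frames into that block.
The block's first minute is 1800 frames and the rest 1798 each; 14131 frames reaches minute 7, so 81 × 18 + 7 × 2 = 1472 labels have been skipped so far.
Adding those back, label number 1470673 + 1472 = 1472145 at 30 labels/s is 49071 s + 15 f = 13 h 37 min 51 s frame 15, i.e. 13:37:51;15.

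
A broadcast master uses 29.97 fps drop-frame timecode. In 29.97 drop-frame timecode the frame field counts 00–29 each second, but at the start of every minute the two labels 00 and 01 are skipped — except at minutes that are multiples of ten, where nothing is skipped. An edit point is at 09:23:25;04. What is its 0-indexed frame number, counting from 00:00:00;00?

1013140

Complete 10-minute blocks: 56, each 17982 frames → 1006992.
Remaining 3 whole minutes in the current block: 1800 + 2 × 1798 = 5396 frames.
Within the current minute: 25 × 30 + 4 − 2 = 752 (labels ;00/;01 skipped at this minute). Total = 1006992 + 5396 + 752 = 1013140.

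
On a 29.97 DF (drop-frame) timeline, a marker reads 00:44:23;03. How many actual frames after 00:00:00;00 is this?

79813

As if non-drop at 30 labels/s: (0 × 3600 + 44 × 60 + 23) × 30 + 3 = 79893.
Minute boundaries passed: 44; those not divisible by 10: 44 − 4 = 40; dropped labels = 2 × 40 = 80.
Actual frame index = 79893 − 80 = 79813.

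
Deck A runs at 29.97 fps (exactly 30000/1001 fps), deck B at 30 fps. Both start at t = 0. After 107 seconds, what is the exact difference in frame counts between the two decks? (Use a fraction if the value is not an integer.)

A emits 30000/1001 × 107 = 3210000/1001 frames; B emits 30 × 107 = 3210.
Difference = 3210/1001 frames (≈ 3.2068); B is ahead of A.

3210/1001 frames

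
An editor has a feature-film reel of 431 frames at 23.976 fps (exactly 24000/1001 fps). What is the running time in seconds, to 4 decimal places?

17.9763 seconds

Running time = 431 × 1001/24000 = 431431/24000 s ≈ 17.9763 s.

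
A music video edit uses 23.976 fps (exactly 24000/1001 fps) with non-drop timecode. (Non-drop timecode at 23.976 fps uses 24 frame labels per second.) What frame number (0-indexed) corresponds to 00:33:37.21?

Total seconds to the label: (0 × 3600 + 33 × 60 + 37) = 2017.
Frame index = 2017 × 24 + 21 = 48429.

frame 48429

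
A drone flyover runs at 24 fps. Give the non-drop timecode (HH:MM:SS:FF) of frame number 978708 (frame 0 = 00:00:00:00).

11:19:39:12

978708 ÷ 24 = 40779 full seconds, remainder 12 frames.
40779 s = 11 h 19 min 39 s.
Timecode: 11:19:39:12.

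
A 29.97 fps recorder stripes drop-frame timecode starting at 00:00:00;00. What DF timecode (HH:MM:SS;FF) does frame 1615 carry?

00:00:53;25

Ten DF minutes hold 17982 frames, so frame 1615 lies in block 0 (frames 0–17981) with 1615 frames into that block.
The block's first minute is 1800 frames and the rest 1798 each; 1615 frames reaches minute 0, so 0 × 18 + 0 × 2 = 0 labels have been skipped so far.
Adding those back, label number 1615 + 0 = 1615 at 30 labels/s is 53 s + 25 f = 0 h 0 min 53 s frame 25, i.e. 00:00:53;25.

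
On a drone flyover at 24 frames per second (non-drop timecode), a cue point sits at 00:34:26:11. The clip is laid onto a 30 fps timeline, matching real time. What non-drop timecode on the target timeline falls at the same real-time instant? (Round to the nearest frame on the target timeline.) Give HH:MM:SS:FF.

Source frame index: (0×3600 + 34×60 + 26) × 24 + 11 = 49595.
Real time: 49595 / (24) = 49595/24 s.
Target frame: (49595/24) × (30) = 247975/4 ≈ 61993.750 → 61994.
At 30 labels/s: frame 61994 → 00:34:26:14.

00:34:26:14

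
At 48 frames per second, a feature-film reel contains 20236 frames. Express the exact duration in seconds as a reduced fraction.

5059/12 seconds

Running time = 20236 ÷ (48) = 20236 × 1/48 = 5059/12 s.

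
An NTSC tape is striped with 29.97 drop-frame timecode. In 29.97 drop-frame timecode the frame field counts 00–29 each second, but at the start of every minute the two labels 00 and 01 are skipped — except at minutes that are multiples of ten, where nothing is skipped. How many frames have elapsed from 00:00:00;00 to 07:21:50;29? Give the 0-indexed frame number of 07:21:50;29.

794535

Complete 10-minute blocks: 44, each 17982 frames → 791208.
Remaining 1 whole minute in the current block: 1800 + 0 × 1798 = 1800 frames.
Within the current minute: 50 × 30 + 29 − 2 = 1527 (labels ;00/;01 skipped at this minute). Total = 791208 + 1800 + 1527 = 794535.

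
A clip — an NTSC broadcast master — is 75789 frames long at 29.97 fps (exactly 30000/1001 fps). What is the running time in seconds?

Running time = 75789 / (30000/1001) = 2528.8263 s.

2528.8263 seconds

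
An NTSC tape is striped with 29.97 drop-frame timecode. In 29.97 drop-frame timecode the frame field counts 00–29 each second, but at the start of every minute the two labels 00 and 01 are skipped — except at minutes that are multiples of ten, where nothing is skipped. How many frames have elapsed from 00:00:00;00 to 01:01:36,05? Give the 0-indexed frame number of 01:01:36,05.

110775

Complete 10-minute blocks: 6, each 17982 frames → 107892.
Remaining 1 whole minute in the current block: 1800 + 0 × 1798 = 1800 frames.
Within the current minute: 36 × 30 + 5 − 2 = 1083 (labels ;00/;01 skipped at this minute). Total = 107892 + 1800 + 1083 = 110775.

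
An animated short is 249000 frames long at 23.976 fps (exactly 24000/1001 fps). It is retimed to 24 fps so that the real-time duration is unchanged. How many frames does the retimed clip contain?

249249 frames

Target frames = source frames × (target rate / source rate) = 249000 × (24)/(24000/1001) = 249000 × 1001/1000 = 249249.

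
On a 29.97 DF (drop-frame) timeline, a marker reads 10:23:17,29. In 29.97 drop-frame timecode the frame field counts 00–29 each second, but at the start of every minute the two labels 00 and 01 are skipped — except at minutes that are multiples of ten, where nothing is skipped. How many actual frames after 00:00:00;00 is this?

Complete 10-minute blocks: 62, each 17982 frames → 1114884.
Remaining 3 whole minutes in the current block: 1800 + 2 × 1798 = 5396 frames.
Within the current minute: 17 × 30 + 29 − 2 = 537 (labels ;00/;01 skipped at this minute). Total = 1114884 + 5396 + 537 = 1120817.

1120817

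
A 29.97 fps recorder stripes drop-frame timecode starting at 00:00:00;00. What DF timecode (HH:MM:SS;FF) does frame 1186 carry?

Ten DF minutes hold 17982 frames, so frame 1186 lies in block 0 (frames 0–17981) with 1186 frames into that block.
The block's first minute is 1800 frames and the rest 1798 each; 1186 frames reaches minute 0, so 0 × 18 + 0 × 2 = 0 labels have been skipped so far.
Adding those back, label number 1186 + 0 = 1186 at 30 labels/s is 39 s + 16 f = 0 h 0 min 39 s frame 16, i.e. 00:00:39;16.

00:00:39;16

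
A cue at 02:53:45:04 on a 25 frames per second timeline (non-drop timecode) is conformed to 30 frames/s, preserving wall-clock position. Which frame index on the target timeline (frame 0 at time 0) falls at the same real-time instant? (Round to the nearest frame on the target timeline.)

frame 312755

Source frame index: (2×3600 + 53×60 + 45) × 25 + 4 = 260629.
Real time: 260629 / (25) = 260629/25 s.
Target frame: (260629/25) × (30) = 1563774/5 ≈ 312754.800 → 312755.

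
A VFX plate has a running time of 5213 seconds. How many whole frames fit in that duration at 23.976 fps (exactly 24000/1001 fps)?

Frames = 5213 × 24000/1001 = 9624000/77 ≈ 124987.0130.
Complete frames: 124987.

124987 frames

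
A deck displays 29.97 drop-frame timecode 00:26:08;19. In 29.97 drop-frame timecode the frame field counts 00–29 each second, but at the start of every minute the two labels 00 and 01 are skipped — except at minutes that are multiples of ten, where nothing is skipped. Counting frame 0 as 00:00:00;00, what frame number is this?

47011

Complete 10-minute blocks: 2, each 17982 frames → 35964.
Remaining 6 whole minutes in the current block: 1800 + 5 × 1798 = 10790 frames.
Within the current minute: 8 × 30 + 19 − 2 = 257 (labels ;00/;01 skipped at this minute). Total = 35964 + 10790 + 257 = 47011.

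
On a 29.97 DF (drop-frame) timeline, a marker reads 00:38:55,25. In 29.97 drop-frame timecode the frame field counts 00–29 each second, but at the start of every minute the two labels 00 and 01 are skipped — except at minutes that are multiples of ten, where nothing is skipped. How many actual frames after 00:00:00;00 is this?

As if non-drop at 30 labels/s: (0 × 3600 + 38 × 60 + 55) × 30 + 25 = 70075.
Minute boundaries passed: 38; those not divisible by 10: 38 − 3 = 35; dropped labels = 2 × 35 = 70.
Actual frame index = 70075 − 70 = 70005.

70005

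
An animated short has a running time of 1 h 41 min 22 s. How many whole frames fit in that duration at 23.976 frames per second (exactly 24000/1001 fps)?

1 h 41 min 22 s = 6082 s.
Frames = 6082 × 24000/1001 = 145968000/1001 ≈ 145822.1778.
Complete frames: 145822.

145822 frames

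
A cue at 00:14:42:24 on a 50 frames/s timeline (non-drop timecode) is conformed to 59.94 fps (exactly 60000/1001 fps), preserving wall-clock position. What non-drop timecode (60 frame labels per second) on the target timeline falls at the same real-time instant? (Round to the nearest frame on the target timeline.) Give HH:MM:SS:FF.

Source frame index: (0×3600 + 14×60 + 42) × 50 + 24 = 44124.
Real time: 44124 / (50) = 22062/25 s.
Target frame: (22062/25) × (60000/1001) = 52948800/1001 ≈ 52895.904 → 52896.
At 60 labels/s: frame 52896 → 00:14:41:36.

00:14:41:36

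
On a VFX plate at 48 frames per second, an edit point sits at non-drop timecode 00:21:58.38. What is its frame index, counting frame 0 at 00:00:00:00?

63302

Total seconds to the label: (0 × 3600 + 21 × 60 + 58) = 1318.
Frame index = 1318 × 48 + 38 = 63302.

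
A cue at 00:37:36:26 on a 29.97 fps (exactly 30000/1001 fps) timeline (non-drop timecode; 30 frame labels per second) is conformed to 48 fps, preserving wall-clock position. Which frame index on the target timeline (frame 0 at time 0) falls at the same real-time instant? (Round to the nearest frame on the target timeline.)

frame 108438

Source frame index: (0×3600 + 37×60 + 36) × 30 + 26 = 67706.
Real time: 67706 / (30000/1001) = 33886853/15000 s.
Target frame: (33886853/15000) × (48) = 67773706/625 ≈ 108437.930 → 108438.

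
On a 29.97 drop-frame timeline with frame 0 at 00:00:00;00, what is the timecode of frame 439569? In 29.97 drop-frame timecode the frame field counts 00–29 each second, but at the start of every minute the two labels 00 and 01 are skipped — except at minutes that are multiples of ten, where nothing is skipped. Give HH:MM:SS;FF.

04:04:26;29

Each 10-minute DF block holds 10 × 60 × 30 − 9 × 2 = 17982 frames. 439569 ÷ 17982 → 24 full blocks, remainder 8001.
Within the partial block the first minute is 1800 frames and each further minute 1798, so 4 further minute boundaries passed. Total skipped labels = 18 × 24 + 2 × 4 = 440.
Non-drop label index = 439569 + 440 = 440009; at 30 labels/s that is 04:04:26:29, i.e. DF 04:04:26;29.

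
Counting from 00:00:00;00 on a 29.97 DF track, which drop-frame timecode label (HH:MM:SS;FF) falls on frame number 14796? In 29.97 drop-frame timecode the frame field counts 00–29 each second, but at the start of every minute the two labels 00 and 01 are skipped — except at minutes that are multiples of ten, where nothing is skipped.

Each 10-minute DF block holds 10 × 60 × 30 − 9 × 2 = 17982 frames. 14796 ÷ 17982 → 0 full blocks, remainder 14796.
Within the partial block the first minute is 1800 frames and each further minute 1798, so 8 further minute boundaries passed. Total skipped labels = 18 × 0 + 2 × 8 = 16.
Non-drop label index = 14796 + 16 = 14812; at 30 labels/s that is 00:08:13:22, i.e. DF 00:08:13;22.

00:08:13;22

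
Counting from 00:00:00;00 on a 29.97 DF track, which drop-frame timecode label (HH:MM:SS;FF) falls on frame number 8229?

00:04:34;17

Each 10-minute DF block holds 10 × 60 × 30 − 9 × 2 = 17982 frames. 8229 ÷ 17982 → 0 full blocks, remainder 8229.
Within the partial block the first minute is 1800 frames and each further minute 1798, so 4 further minute boundaries passed. Total skipped labels = 18 × 0 + 2 × 4 = 8.
Non-drop label index = 8229 + 8 = 8237; at 30 labels/s that is 00:04:34:17, i.e. DF 00:04:34;17.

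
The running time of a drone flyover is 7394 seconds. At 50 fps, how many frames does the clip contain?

Frames = 7394 × 50 = 369700.

369700 frames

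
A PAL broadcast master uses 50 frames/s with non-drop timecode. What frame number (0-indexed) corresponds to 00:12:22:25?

frame 37125

Total seconds to the label: (0 × 3600 + 12 × 60 + 22) = 742.
Frame index = 742 × 50 + 25 = 37125.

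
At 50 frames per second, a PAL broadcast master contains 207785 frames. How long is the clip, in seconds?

4155.7 seconds

Running time = 207785 / (50) = 4155.7 s.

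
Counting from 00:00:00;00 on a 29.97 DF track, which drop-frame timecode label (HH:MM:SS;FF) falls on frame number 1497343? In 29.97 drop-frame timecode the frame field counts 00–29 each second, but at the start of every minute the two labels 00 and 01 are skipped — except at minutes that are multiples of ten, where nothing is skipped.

Each 10-minute DF block holds 10 × 60 × 30 − 9 × 2 = 17982 frames. 1497343 ÷ 17982 → 83 full blocks, remainder 4837.
Within the partial block the first minute is 1800 frames and each further minute 1798, so 2 further minute boundaries passed. Total skipped labels = 18 × 83 + 2 × 2 = 1498.
Non-drop label index = 1497343 + 1498 = 1498841; at 30 labels/s that is 13:52:41:11, i.e. DF 13:52:41;11.

13:52:41;11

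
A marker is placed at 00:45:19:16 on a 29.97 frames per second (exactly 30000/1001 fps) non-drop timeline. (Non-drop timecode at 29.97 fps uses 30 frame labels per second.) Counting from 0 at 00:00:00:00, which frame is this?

frame 81586

Total seconds to the label: (0 × 3600 + 45 × 60 + 19) = 2719.
Frame index = 2719 × 30 + 16 = 81586.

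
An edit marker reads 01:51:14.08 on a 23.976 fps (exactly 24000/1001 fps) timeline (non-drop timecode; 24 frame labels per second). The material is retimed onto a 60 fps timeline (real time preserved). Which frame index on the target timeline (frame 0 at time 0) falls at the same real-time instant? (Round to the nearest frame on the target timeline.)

frame 400860

Source frame index: (1×3600 + 51×60 + 14) × 24 + 8 = 160184.
Real time: 160184 / (24000/1001) = 20043023/3000 s.
Target frame: (20043023/3000) × (60) = 20043023/50 ≈ 400860.460 → 400860.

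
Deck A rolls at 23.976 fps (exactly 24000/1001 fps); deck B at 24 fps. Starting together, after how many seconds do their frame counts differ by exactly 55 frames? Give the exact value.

The gap grows by |24 − 24000/1001| = 24/1001 frames per second.
Time for a 55-frame gap: 55 ÷ (24/1001) = 55055/24 s.

55055/24 seconds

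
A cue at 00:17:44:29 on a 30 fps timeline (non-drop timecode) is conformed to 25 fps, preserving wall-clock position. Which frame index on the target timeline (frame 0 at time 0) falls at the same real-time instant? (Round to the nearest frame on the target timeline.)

Source frame index: (0×3600 + 17×60 + 44) × 30 + 29 = 31949.
Real time: 31949 / (30) = 31949/30 s.
Target frame: (31949/30) × (25) = 159745/6 ≈ 26624.167 → 26624.

frame 26624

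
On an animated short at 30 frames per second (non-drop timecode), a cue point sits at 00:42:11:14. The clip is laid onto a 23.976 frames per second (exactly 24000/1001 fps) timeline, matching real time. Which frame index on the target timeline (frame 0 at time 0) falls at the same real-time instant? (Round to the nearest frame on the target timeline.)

Source frame index: (0×3600 + 42×60 + 11) × 30 + 14 = 75944.
Real time: 75944 / (30) = 37972/15 s.
Target frame: (37972/15) × (24000/1001) = 5523200/91 ≈ 60694.505 → 60695.

frame 60695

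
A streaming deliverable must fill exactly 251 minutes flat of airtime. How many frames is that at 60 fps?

251 min = 15060 s.
Frames = 15060 × 60 = 903600.

903600 frames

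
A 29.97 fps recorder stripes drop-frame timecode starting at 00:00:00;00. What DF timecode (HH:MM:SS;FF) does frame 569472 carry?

Ten DF minutes hold 17982 frames, so frame 569472 lies in block 31 (frames 557442–575423) with 12030 frames into that block.
The block's first minute is 1800 frames and the rest 1798 each; 12030 frames reaches minute 6, so 31 × 18 + 6 × 2 = 570 labels have been skipped so far.
Adding those back, label number 569472 + 570 = 570042 at 30 labels/s is 19001 s + 12 f = 5 h 16 min 41 s frame 12, i.e. 05:16:41;12.

05:16:41;12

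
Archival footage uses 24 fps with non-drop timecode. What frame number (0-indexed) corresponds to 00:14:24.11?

20747

Total seconds to the label: (0 × 3600 + 14 × 60 + 24) = 864.
Frame index = 864 × 24 + 11 = 20747.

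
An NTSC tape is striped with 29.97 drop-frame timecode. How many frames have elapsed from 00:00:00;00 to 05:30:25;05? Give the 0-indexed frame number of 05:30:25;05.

594161

Complete 10-minute blocks: 33, each 17982 frames → 593406.
Remaining 0 whole minutes in the current block: 0 frames.
Within the current minute: 25 × 30 + 5 = 755. Total = 593406 + 0 + 755 = 594161.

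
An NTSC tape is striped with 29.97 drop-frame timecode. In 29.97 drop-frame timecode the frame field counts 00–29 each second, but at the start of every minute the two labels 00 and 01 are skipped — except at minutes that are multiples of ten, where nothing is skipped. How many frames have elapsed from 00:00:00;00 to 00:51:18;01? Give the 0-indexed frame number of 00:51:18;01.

92249

As if non-drop at 30 labels/s: (0 × 3600 + 51 × 60 + 18) × 30 + 1 = 92341.
Minute boundaries passed: 51; those not divisible by 10: 51 − 5 = 46; dropped labels = 2 × 46 = 92.
Actual frame index = 92341 − 92 = 92249.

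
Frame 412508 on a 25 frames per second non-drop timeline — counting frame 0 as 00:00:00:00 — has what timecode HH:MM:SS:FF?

04:35:00:08

412508 ÷ 25 = 16500 full seconds, remainder 8 frames.
16500 s = 4 h 35 min 0 s.
Timecode: 04:35:00:08.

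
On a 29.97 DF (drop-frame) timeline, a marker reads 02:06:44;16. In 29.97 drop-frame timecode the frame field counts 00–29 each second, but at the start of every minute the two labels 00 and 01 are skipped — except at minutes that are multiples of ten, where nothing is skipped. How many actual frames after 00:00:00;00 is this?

227908

As if non-drop at 30 labels/s: (2 × 3600 + 6 × 60 + 44) × 30 + 16 = 228136.
Minute boundaries passed: 126; those not divisible by 10: 126 − 12 = 114; dropped labels = 2 × 114 = 228.
Actual frame index = 228136 − 228 = 227908.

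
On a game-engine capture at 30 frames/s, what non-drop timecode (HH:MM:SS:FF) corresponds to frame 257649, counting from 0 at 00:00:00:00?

02:23:08:09

257649 ÷ 30 = 8588 full seconds, remainder 9 frames.
8588 s = 2 h 23 min 8 s.
Timecode: 02:23:08:09.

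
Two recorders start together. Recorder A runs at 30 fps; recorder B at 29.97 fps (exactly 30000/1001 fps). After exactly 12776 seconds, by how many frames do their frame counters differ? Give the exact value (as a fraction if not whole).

383280/1001 frames

A emits 30 × 12776 = 383280 frames; B emits 30000/1001 × 12776 = 383280000/1001.
Difference = 383280/1001 frames (≈ 382.8971); B is behind A.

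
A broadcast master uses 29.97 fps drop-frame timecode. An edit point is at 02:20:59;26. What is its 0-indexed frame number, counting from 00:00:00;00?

Complete 10-minute blocks: 14, each 17982 frames → 251748.
Remaining 0 whole minutes in the current block: 0 frames.
Within the current minute: 59 × 30 + 26 = 1796. Total = 251748 + 0 + 1796 = 253544.

253544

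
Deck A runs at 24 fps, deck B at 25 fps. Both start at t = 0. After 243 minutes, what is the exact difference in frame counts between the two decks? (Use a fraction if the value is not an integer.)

14580 frames

243 min = 14580 s.
A emits 24 × 14580 = 349920 frames; B emits 25 × 14580 = 364500.
Difference = 14580 frames; B is ahead of A.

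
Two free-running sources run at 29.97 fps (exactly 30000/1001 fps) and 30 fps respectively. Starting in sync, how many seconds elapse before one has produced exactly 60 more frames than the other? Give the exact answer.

The gap grows by |30 − 30000/1001| = 30/1001 frames per second.
Time for a 60-frame gap: 60 ÷ (30/1001) = 2002 s.

2002 seconds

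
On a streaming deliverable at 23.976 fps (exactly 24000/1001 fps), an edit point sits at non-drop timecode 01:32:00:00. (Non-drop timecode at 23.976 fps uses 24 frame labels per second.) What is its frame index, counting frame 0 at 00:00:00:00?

frame 132480

Total seconds to the label: (1 × 3600 + 32 × 60 + 0) = 5520.
Frame index = 5520 × 24 + 0 = 132480.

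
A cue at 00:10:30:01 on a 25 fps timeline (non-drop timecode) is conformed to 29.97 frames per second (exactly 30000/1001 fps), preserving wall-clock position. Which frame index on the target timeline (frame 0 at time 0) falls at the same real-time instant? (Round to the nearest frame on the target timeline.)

Source frame index: (0×3600 + 10×60 + 30) × 25 + 1 = 15751.
Real time: 15751 / (25) = 15751/25 s.
Target frame: (15751/25) × (30000/1001) = 18901200/1001 ≈ 18882.318 → 18882.

frame 18882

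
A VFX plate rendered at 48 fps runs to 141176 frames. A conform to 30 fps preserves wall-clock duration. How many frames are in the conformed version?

Target frames = source frames × (target rate / source rate) = 141176 × (30)/(48) = 141176 × 5/8 = 88235.

88235 frames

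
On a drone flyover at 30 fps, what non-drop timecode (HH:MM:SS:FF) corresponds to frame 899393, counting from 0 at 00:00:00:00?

899393 ÷ 30 = 29979 full seconds, remainder 23 frames.
29979 s = 8 h 19 min 39 s.
Timecode: 08:19:39:23.

08:19:39:23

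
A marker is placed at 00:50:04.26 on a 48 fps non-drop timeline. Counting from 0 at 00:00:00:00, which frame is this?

144218

Total seconds to the label: (0 × 3600 + 50 × 60 + 4) = 3004.
Frame index = 3004 × 48 + 26 = 144218.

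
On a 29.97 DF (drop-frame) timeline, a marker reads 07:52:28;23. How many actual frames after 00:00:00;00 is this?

Complete 10-minute blocks: 47, each 17982 frames → 845154.
Remaining 2 whole minutes in the current block: 1800 + 1 × 1798 = 3598 frames.
Within the current minute: 28 × 30 + 23 − 2 = 861 (labels ;00/;01 skipped at this minute). Total = 845154 + 3598 + 861 = 849613.

849613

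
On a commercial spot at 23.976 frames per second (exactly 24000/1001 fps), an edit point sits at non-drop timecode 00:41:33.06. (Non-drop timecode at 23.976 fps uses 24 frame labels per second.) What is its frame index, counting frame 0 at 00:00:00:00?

Total seconds to the label: (0 × 3600 + 41 × 60 + 33) = 2493.
Frame index = 2493 × 24 + 6 = 59838.

59838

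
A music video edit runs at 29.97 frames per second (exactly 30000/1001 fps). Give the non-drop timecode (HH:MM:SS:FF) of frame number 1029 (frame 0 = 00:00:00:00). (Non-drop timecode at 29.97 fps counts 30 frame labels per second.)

1029 ÷ 30 = 34 full seconds, remainder 9 frames.
34 s = 0 h 0 min 34 s.
Timecode: 00:00:34:09.

00:00:34:09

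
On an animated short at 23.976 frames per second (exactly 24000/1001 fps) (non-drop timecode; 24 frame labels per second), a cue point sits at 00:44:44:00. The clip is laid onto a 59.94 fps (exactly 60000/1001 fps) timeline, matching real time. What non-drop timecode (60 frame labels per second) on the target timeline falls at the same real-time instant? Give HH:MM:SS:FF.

Source frame index: (0×3600 + 44×60 + 44) × 24 + 0 = 64416.
Real time: 64416 / (24000/1001) = 671671/250 s.
Target frame: (671671/250) × (60000/1001) = 161040.
At 60 labels/s: frame 161040 → 00:44:44:00.

00:44:44:00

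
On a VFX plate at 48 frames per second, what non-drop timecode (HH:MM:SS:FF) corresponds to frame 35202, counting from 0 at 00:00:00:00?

35202 ÷ 48 = 733 full seconds, remainder 18 frames.
733 s = 0 h 12 min 13 s.
Timecode: 00:12:13:18.

00:12:13:18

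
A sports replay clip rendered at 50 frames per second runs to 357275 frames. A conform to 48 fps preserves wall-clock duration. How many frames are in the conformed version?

Target frames = source frames × (target rate / source rate) = 357275 × (48)/(50) = 357275 × 24/25 = 342984.

342984 frames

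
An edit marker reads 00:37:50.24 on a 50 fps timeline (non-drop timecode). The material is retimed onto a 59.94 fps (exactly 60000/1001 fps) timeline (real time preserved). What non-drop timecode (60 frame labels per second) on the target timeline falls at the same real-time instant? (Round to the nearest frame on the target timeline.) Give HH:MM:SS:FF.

Source frame index: (0×3600 + 37×60 + 50) × 50 + 24 = 113524.
Real time: 113524 / (50) = 56762/25 s.
Target frame: (56762/25) × (60000/1001) = 136228800/1001 ≈ 136092.707 → 136093.
At 60 labels/s: frame 136093 → 00:37:48:13.

00:37:48:13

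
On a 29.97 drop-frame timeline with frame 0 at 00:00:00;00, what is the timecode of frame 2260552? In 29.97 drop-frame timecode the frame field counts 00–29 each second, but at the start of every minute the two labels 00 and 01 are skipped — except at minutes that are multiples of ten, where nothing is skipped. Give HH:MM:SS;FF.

Each 10-minute DF block holds 10 × 60 × 30 − 9 × 2 = 17982 frames. 2260552 ÷ 17982 → 125 full blocks, remainder 12802.
Within the partial block the first minute is 1800 frames and each further minute 1798, so 7 further minute boundaries passed. Total skipped labels = 18 × 125 + 2 × 7 = 2264.
Non-drop label index = 2260552 + 2264 = 2262816; at 30 labels/s that is 20:57:07:06, i.e. DF 20:57:07;06.

20:57:07;06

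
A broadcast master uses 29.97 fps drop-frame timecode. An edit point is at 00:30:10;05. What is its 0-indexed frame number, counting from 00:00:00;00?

Complete 10-minute blocks: 3, each 17982 frames → 53946.
Remaining 0 whole minutes in the current block: 0 frames.
Within the current minute: 10 × 30 + 5 = 305. Total = 53946 + 0 + 305 = 54251.

54251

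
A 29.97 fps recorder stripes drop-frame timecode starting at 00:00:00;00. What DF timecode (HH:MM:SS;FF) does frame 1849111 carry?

17:08:18;23

Each 10-minute DF block holds 10 × 60 × 30 − 9 × 2 = 17982 frames. 1849111 ÷ 17982 → 102 full blocks, remainder 14947.
Within the partial block the first minute is 1800 frames and each further minute 1798, so 8 further minute boundaries passed. Total skipped labels = 18 × 102 + 2 × 8 = 1852.
Non-drop label index = 1849111 + 1852 = 1850963; at 30 labels/s that is 17:08:18:23, i.e. DF 17:08:18;23.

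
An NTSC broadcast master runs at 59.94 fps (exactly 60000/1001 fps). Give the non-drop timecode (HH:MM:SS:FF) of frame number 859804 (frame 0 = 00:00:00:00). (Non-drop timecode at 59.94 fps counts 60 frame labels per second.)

03:58:50:04

859804 ÷ 60 = 14330 full seconds, remainder 4 frames.
14330 s = 3 h 58 min 50 s.
Timecode: 03:58:50:04.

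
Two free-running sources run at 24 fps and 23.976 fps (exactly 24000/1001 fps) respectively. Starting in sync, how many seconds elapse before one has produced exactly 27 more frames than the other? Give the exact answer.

The gap grows by |24000/1001 − 24| = 24/1001 frames per second.
Time for a 27-frame gap: 27 ÷ (24/1001) = 1126.125 s.

1126.125 seconds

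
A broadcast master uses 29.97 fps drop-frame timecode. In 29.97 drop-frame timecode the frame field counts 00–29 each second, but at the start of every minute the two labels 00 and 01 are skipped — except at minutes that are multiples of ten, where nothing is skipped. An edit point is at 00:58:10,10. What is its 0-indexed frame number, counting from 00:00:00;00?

As if non-drop at 30 labels/s: (0 × 3600 + 58 × 60 + 10) × 30 + 10 = 104710.
Minute boundaries passed: 58; those not divisible by 10: 58 − 5 = 53; dropped labels = 2 × 53 = 106.
Actual frame index = 104710 − 106 = 104604.

104604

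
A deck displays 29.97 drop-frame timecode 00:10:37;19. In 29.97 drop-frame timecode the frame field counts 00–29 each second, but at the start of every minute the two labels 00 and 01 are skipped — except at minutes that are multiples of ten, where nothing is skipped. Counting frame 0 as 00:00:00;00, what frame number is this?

As if non-drop at 30 labels/s: (0 × 3600 + 10 × 60 + 37) × 30 + 19 = 19129.
Minute boundaries passed: 10; those not divisible by 10: 10 − 1 = 9; dropped labels = 2 × 9 = 18.
Actual frame index = 19129 − 18 = 19111.

19111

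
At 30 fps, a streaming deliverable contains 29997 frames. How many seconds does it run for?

Running time = 29997 / (30) = 999.9 s.

999.9 seconds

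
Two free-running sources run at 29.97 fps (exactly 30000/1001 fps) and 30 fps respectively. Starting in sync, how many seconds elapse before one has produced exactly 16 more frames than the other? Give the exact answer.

8008/15 seconds

The gap grows by |30 − 30000/1001| = 30/1001 frames per second.
Time for a 16-frame gap: 16 ÷ (30/1001) = 8008/15 s.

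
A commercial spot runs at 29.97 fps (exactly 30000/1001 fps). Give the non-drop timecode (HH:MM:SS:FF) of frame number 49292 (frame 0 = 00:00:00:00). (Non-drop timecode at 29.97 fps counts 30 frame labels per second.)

00:27:23:02

49292 ÷ 30 = 1643 full seconds, remainder 2 frames.
1643 s = 0 h 27 min 23 s.
Timecode: 00:27:23:02.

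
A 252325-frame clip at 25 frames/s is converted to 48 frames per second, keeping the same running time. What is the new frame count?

484464 frames

Target frames = source frames × (target rate / source rate) = 252325 × (48)/(25) = 252325 × 48/25 = 484464.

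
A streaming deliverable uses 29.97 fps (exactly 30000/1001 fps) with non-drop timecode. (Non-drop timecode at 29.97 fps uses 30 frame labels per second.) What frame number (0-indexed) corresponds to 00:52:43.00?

frame 94890

Total seconds to the label: (0 × 3600 + 52 × 60 + 43) = 3163.
Frame index = 3163 × 30 + 0 = 94890.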